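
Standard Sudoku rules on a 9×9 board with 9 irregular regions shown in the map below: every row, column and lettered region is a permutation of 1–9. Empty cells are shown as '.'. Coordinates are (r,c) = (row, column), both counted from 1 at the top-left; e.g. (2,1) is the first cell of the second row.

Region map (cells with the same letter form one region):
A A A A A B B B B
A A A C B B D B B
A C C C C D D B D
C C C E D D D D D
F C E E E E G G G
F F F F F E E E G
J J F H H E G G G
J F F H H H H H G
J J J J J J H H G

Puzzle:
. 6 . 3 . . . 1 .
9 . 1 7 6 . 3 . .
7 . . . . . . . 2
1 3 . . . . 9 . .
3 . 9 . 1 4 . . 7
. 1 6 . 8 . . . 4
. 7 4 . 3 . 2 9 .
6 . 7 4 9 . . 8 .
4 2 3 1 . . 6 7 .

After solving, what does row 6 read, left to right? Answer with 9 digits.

216983754

(7,4) = 5: row 7 has {2,3,4,7,9}; col 4 has {1,3,4,7}; region has {3,4,6,7,8,9} → only 5 remains.
(8,2) = 5: row 8 has {4,6,7,8,9}; col 2 has {1,2,3,6,7}; region has {1,3,4,6,7,8} → only 5 remains.
(8,7) = 1: row 8 has {4,5,6,7,8,9}; col 7 has {2,3,6,9}; region has {3,4,5,6,7,8,9} → only 1 remains.
(8,9) = 3: row 8 has {1,4,5,6,7,8,9}; col 9 has {2,4,7}; region has {2,4,7,9} → only 3 remains.
(9,5) = 5: row 9 has {1,2,3,4,6,7}; col 5 has {1,3,6,8,9}; region has {1,2,3,4,6,7} → only 5 remains.
(9,9) = 8: row 9 has {1,2,3,4,5,6,7}; col 9 has {2,3,4,7}; region has {2,3,4,7,9} → only 8 remains.
(2,9) = 5: row 2 has {1,3,6,7,9}; col 9 has {2,3,4,7,8}; region has {1,6} → only 5 remains.
(3,5) = 4: row 3 has {2,7}; col 5 has {1,3,5,6,8,9}; region has {1,3,7} → only 4 remains.
(3,8) = 3: row 3 has {2,4,7}; col 8 has {1,7,8,9}; region has {1,5,6} → only 3 remains.
(4,5) = 7: row 4 has {1,3,9}; col 5 has {1,3,4,5,6,8,9}; region has {2,3,9} → only 7 remains.
(4,9) = 6: row 4 has {1,3,7,9}; col 9 has {2,3,4,5,7,8}; region has {2,3,7,9} → only 6 remains.
(5,2) = 8: row 5 has {1,3,4,7,9}; col 2 has {1,2,3,5,6,7}; region has {1,3,4,7} → only 8 remains.
(5,7) = 5: row 5 has {1,3,4,7,8,9}; col 7 has {1,2,3,6,9}; region has {2,3,4,7,8,9} → only 5 remains.
(5,8) = 6: row 5 has {1,3,4,5,7,8,9}; col 8 has {1,3,7,8,9}; region has {2,3,4,5,7,8,9} → only 6 remains.
(6,1) = 2: row 6 has {1,4,6,8}; col 1 has {1,3,4,6,7,9}; region has {1,3,4,5,6,7,8} → only 2 remains.
(6,4) = 9: row 6 has {1,2,4,6,8}; col 4 has {1,3,4,5,7}; region has {1,2,3,4,5,6,7,8} → only 9 remains.
(6,7) = 7: row 6 has {1,2,4,6,8,9}; col 7 has {1,2,3,5,6,9}; region has {1,4,9} → only 7 remains.
(6,8) = 5: row 6 has {1,2,4,6,7,8,9}; col 8 has {1,3,6,7,8,9}; region has {1,4,7,9} → only 5 remains.
(7,1) = 8: row 7 has {2,3,4,5,7,9}; col 1 has {1,2,3,4,6,7,9}; region has {1,2,3,4,5,6,7} → only 8 remains.
(7,6) = 6: row 7 has {2,3,4,5,7,8,9}; col 6 has {4}; region has {1,4,5,7,9} → only 6 remains.
(7,9) = 1: row 7 has {2,3,4,5,6,7,8,9}; col 9 has {2,3,4,5,6,7,8}; region has {2,3,4,5,6,7,8,9} → only 1 remains.
(8,6) = 2: row 8 has {1,3,4,5,6,7,8,9}; col 6 has {4,6}; region has {1,3,4,5,6,7,8,9} → only 2 remains.
(9,6) = 9: row 9 has {1,2,3,4,5,6,7,8}; col 6 has {2,4,6}; region has {1,2,3,4,5,6,7,8} → only 9 remains.
(1,1) = 5: row 1 has {1,3,6}; col 1 has {1,2,3,4,6,7,8,9}; region has {1,3,6,7,9} → only 5 remains.
(1,5) = 2: row 1 has {1,3,5,6}; col 5 has {1,3,4,5,6,7,8,9}; region has {1,3,5,6,7,9} → only 2 remains.
(1,9) = 9: row 1 has {1,2,3,5,6}; col 9 has {1,2,3,4,5,6,7,8}; region has {1,3,5,6} → only 9 remains.
(2,2) = 4: row 2 has {1,3,5,6,7,9}; col 2 has {1,2,3,5,6,7,8}; region has {1,2,3,5,6,7,9} → only 4 remains.
(2,6) = 8: row 2 has {1,3,4,5,6,7,9}; col 6 has {2,4,6,9}; region has {1,3,5,6,9} → only 8 remains.
(2,8) = 2: row 2 has {1,3,4,5,6,7,8,9}; col 8 has {1,3,5,6,7,8,9}; region has {1,3,5,6,8,9} → only 2 remains.
(3,2) = 9: row 3 has {2,3,4,7}; col 2 has {1,2,3,4,5,6,7,8}; region has {1,3,4,7,8} → only 9 remains.
(3,3) = 5: row 3 has {2,3,4,7,9}; col 3 has {1,3,4,6,7,9}; region has {1,3,4,7,8,9} → only 5 remains.
(3,4) = 6: row 3 has {2,3,4,5,7,9}; col 4 has {1,3,4,5,7,9}; region has {1,3,4,5,7,8,9} → only 6 remains.
(3,6) = 1: row 3 has {2,3,4,5,6,7,9}; col 6 has {2,4,6,8,9}; region has {2,3,6,7,9} → only 1 remains.
(3,7) = 8: row 3 has {1,2,3,4,5,6,7,9}; col 7 has {1,2,3,5,6,7,9}; region has {1,2,3,6,7,9} → only 8 remains.
(4,3) = 2: row 4 has {1,3,6,7,9}; col 3 has {1,3,4,5,6,7,9}; region has {1,3,4,5,6,7,8,9} → only 2 remains.
(4,4) = 8: row 4 has {1,2,3,6,7,9}; col 4 has {1,3,4,5,6,7,9}; region has {1,4,5,6,7,9} → only 8 remains.
(4,6) = 5: row 4 has {1,2,3,6,7,8,9}; col 6 has {1,2,4,6,8,9}; region has {1,2,3,6,7,8,9} → only 5 remains.
(4,8) = 4: row 4 has {1,2,3,5,6,7,8,9}; col 8 has {1,2,3,5,6,7,8,9}; region has {1,2,3,5,6,7,8,9} → only 4 remains.
(5,4) = 2: row 5 has {1,3,4,5,6,7,8,9}; col 4 has {1,3,4,5,6,7,8,9}; region has {1,4,5,6,7,8,9} → only 2 remains.
(6,6) = 3: row 6 has {1,2,4,5,6,7,8,9}; col 6 has {1,2,4,5,6,8,9}; region has {1,2,4,5,6,7,8,9} → only 3 remains.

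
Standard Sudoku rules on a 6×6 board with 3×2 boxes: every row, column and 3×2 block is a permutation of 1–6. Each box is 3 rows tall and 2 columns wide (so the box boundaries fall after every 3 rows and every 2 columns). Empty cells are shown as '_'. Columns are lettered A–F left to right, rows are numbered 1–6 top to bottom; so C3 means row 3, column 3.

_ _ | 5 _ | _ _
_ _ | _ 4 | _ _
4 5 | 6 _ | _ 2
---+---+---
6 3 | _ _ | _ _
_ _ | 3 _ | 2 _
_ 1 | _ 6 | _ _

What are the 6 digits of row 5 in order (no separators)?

543126

A5 = 5: row 5 has {2,3}; col 1 has {4,6}; box has {1,3,6} → only 5 remains.
B5 = 4: row 5 has {2,3,5}; col 2 has {1,3,5}; box has {1,3,5,6} → only 4 remains.
D5 = 1: row 5 has {2,3,4,5}; col 4 has {4,6}; box has {3,6} → only 1 remains.
F5 = 6: row 5 has {1,2,3,4,5}; col 6 has {2}; box has {2} → only 6 remains.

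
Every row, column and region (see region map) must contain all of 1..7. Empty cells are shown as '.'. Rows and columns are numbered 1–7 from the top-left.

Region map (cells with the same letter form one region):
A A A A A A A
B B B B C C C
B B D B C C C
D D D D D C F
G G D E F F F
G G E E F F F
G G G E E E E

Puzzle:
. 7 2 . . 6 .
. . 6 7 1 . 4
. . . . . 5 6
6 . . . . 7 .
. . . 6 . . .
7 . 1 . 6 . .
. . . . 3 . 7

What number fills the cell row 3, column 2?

4

row 3, column 5 = 2 (sole candidate).
row 2, column 6 = 3 (sole candidate).
row 3, column 3 = 7 (hidden single in row 3).
row 5, column 5 = 7 (hidden single in row 5).
row 7, column 2 = 6 (hidden single in row 7).
row 7, column 1 = 1 (hidden single in row 7).
row 5, column 6 = 1 (hidden single in column 6).
row 1, column 7 = 1 (hidden single in column 7).
row 6, column 6 = 4 (hidden single in region F).
row 7, column 6 = 2 (sole candidate).
row 6, column 4 = 5 (sole candidate).
row 7, column 4 = 4 (sole candidate).
row 1, column 4 = 3 (sole candidate).
row 3, column 4 = 1 (sole candidate).
row 4, column 4 = 2 (sole candidate).
row 7, column 3 = 5 (sole candidate).
row 4, column 2 = 1 (hidden single in row 4).
row 5, column 7 = 5 (hidden single in row 5).
row 4, column 7 = 3 (sole candidate).
row 6, column 7 = 2 (sole candidate).
row 4, column 3 = 4 (sole candidate).
row 4, column 5 = 5 (sole candidate).
row 5, column 3 = 3 (sole candidate).
row 6, column 2 = 3 (sole candidate).
row 1, column 5 = 4 (sole candidate).
row 3, column 2 = 4: row 3 has {1,2,5,6,7}; col 2 has {1,3,6,7}; region has {1,6,7} → only 4 remains.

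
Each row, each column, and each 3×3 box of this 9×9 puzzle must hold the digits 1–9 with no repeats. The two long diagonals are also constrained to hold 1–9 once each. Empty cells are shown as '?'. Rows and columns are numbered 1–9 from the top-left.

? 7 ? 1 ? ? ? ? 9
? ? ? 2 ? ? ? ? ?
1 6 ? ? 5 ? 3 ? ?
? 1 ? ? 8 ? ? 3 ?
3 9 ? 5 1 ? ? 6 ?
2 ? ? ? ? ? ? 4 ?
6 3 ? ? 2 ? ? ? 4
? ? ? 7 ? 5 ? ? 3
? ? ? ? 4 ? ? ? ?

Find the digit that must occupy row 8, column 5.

6

row 6, column 4 = 6 (sole candidate).
row 4, column 3 = 6 (hidden single in row 4).
row 9, column 4 = 3 (hidden single in column 4).
row 6, column 6 = 3 (hidden single in main diagonal).
row 9, column 9 = 6 (hidden single in main diagonal).
row 8, column 5 = 6: in row 8, 6 can only go here (every other open cell in that row sees a 6).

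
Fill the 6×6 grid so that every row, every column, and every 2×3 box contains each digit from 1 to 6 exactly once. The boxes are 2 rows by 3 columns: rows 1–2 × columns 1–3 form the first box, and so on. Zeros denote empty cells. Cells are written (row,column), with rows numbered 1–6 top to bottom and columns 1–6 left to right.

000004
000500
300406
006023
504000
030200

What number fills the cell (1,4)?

(4,4) = 1 (sole candidate).
(5,6) = 1 (sole candidate).
(6,3) = 1 (sole candidate).
(6,6) = 5 (sole candidate).
(2,6) = 2 (sole candidate).
(3,5) = 5 (sole candidate).
(4,1) = 4 (sole candidate).
(4,2) = 5 (sole candidate).
(6,1) = 6 (sole candidate).
(6,5) = 4 (sole candidate).
(2,1) = 1 (sole candidate).
(2,3) = 3 (sole candidate).
(2,5) = 6 (sole candidate).
(3,3) = 2 (sole candidate).
(5,2) = 2 (sole candidate).
(5,5) = 3 (sole candidate).
(1,1) = 2 (sole candidate).
(1,2) = 6 (sole candidate).
(1,3) = 5 (sole candidate).
(1,4) = 3: row 1 has {2,4,5,6}; col 4 has {1,2,4,5}; box has {2,4,5,6} → only 3 remains.

3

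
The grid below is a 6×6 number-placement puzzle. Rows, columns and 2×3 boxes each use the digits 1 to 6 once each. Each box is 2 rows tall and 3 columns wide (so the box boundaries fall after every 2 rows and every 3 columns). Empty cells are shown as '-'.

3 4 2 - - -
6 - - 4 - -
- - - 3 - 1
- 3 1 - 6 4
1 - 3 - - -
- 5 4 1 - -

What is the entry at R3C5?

R2C2 = 1 (sole candidate).
R2C3 = 5 (sole candidate).
R3C3 = 6 (sole candidate).
R6C1 = 2 (sole candidate).
R6C5 = 3 (sole candidate).
R6C6 = 6 (sole candidate).
R1C6 = 5 (sole candidate).
R2C5 = 2 (sole candidate).
R2C6 = 3 (sole candidate).
R3C2 = 2 (sole candidate).
R3C5 = 5: row 3 has {1,2,3,6}; col 5 has {2,3,6}; box has {1,3,4,6} → only 5 remains.

5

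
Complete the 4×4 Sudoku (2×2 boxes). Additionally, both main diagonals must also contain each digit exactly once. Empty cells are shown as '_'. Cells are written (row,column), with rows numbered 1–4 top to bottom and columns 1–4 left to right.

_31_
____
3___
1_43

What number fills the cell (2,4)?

(3,3) = 2: row 3 has {3}; col 3 has {1,4}; box has {3,4}; main diagonal has {3} → only 2 remains.
(3,4) = 1: row 3 has {2,3}; col 4 has {3}; box has {2,3,4} → only 1 remains.
(4,2) = 2: row 4 has {1,3,4}; col 2 has {3}; box has {1,3} → only 2 remains.
(1,1) = 4: row 1 has {1,3}; col 1 has {1,3}; box has {3}; main diagonal has {2,3} → only 4 remains.
(1,4) = 2: row 1 has {1,3,4}; col 4 has {1,3}; box has {1}; anti-diagonal has {1} → only 2 remains.
(2,1) = 2: row 2 has {}; col 1 has {1,3,4}; box has {3,4} → only 2 remains.
(2,2) = 1: row 2 has {2}; col 2 has {2,3}; box has {2,3,4}; main diagonal has {2,3,4} → only 1 remains.
(2,3) = 3: row 2 has {1,2}; col 3 has {1,2,4}; box has {1,2}; anti-diagonal has {1,2} → only 3 remains.
(2,4) = 4: row 2 has {1,2,3}; col 4 has {1,2,3}; box has {1,2,3} → only 4 remains.

4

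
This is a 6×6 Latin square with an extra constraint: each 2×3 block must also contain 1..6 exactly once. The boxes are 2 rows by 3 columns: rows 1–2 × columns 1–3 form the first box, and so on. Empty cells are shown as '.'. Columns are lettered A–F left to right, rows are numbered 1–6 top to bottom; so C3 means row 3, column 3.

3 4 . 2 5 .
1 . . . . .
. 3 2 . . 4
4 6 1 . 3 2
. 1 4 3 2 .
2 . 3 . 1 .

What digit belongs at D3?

1

C1 = 6: row 1 has {2,3,4,5}; col 3 has {1,2,3,4}; box has {1,3,4} → only 6 remains.
F1 = 1: row 1 has {2,3,4,5,6}; col 6 has {2,4}; box has {2,5} → only 1 remains.
C2 = 5: row 2 has {1}; col 3 has {1,2,3,4,6}; box has {1,3,4,6} → only 5 remains.
A3 = 5: row 3 has {2,3,4}; col 1 has {1,2,3,4}; box has {1,2,3,4,6} → only 5 remains.
E3 = 6: row 3 has {2,3,4,5}; col 5 has {1,2,3,5}; box has {2,3,4} → only 6 remains.
D4 = 5: row 4 has {1,2,3,4,6}; col 4 has {2,3}; box has {2,3,4,6} → only 5 remains.
A5 = 6: row 5 has {1,2,3,4}; col 1 has {1,2,3,4,5}; box has {1,2,3,4} → only 6 remains.
F5 = 5: row 5 has {1,2,3,4,6}; col 6 has {1,2,4}; box has {1,2,3} → only 5 remains.
B6 = 5: row 6 has {1,2,3}; col 2 has {1,3,4,6}; box has {1,2,3,4,6} → only 5 remains.
F6 = 6: row 6 has {1,2,3,5}; col 6 has {1,2,4,5}; box has {1,2,3,5} → only 6 remains.
B2 = 2: row 2 has {1,5}; col 2 has {1,3,4,5,6}; box has {1,3,4,5,6} → only 2 remains.
E2 = 4: row 2 has {1,2,5}; col 5 has {1,2,3,5,6}; box has {1,2,5} → only 4 remains.
F2 = 3: row 2 has {1,2,4,5}; col 6 has {1,2,4,5,6}; box has {1,2,4,5} → only 3 remains.
D3 = 1: row 3 has {2,3,4,5,6}; col 4 has {2,3,5}; box has {2,3,4,5,6} → only 1 remains.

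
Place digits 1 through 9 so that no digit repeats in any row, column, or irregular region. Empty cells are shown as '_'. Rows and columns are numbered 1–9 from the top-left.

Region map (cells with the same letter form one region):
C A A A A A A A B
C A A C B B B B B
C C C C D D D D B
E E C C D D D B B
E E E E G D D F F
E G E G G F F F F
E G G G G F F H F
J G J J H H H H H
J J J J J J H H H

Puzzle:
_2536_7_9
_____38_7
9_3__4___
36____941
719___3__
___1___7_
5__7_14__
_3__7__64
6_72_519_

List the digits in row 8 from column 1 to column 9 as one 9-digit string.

831972564

R1C6 = 8 (sole candidate).
R1C8 = 1 (sole candidate).
R2C3 = 4 (sole candidate).
R8C6 = 2: row 8 has {3,4,6,7}; col 6 has {1,3,4,5,8}; region has {1,4,6,7,9} → only 2 remains.
R8C7 = 5: row 8 has {2,3,4,6,7}; col 7 has {1,3,4,7,8,9}; region has {1,2,4,6,7,9} → only 5 remains.
R1C1 = 4 (sole candidate).
R2C2 = 9 (sole candidate).
R4C6 = 7 (sole candidate).
R5C6 = 6 (sole candidate).
R6C6 = 9 (sole candidate).
R7C2 = 8 (sole candidate).
R7C8 = 3 (sole candidate).
R9C2 = 4 (sole candidate).
R9C9 = 8 (sole candidate).
R3C7 = 2 (sole candidate).
R6C2 = 5 (sole candidate).
R6C7 = 6 (sole candidate).
R7C9 = 2 (sole candidate).
R9C5 = 3 (sole candidate).
R3C2 = 7 (sole candidate).
R5C9 = 5 (sole candidate).
R6C9 = 3 (sole candidate).
R7C3 = 6 (sole candidate).
R7C5 = 9 (sole candidate).
R3C9 = 6 (sole candidate).
R5C8 = 8 (sole candidate).
R3C8 = 5 (sole candidate).
R4C5 = 8 (sole candidate).
R5C4 = 4 (sole candidate).
R5C5 = 2 (sole candidate).
R6C5 = 4 (sole candidate).
R2C5 = 5 (sole candidate).
R2C8 = 2 (sole candidate).
R3C4 = 8 (sole candidate).
R3C5 = 1 (sole candidate).
R4C3 = 2 (sole candidate).
R4C4 = 5 (sole candidate).
R6C3 = 8 (sole candidate).
R8C3 = 1: row 8 has {2,3,4,5,6,7}; col 3 has {2,3,4,5,6,7,8,9}; region has {2,3,4,5,6,7} → only 1 remains.
R8C4 = 9: row 8 has {1,2,3,4,5,6,7}; col 4 has {1,2,3,4,5,7,8}; region has {1,2,3,4,5,6,7} → only 9 remains.
R2C1 = 1 (sole candidate).
R2C4 = 6 (sole candidate).
R6C1 = 2 (sole candidate).
R8C1 = 8: row 8 has {1,2,3,4,5,6,7,9}; col 1 has {1,2,3,4,5,6,7,9}; region has {1,2,3,4,5,6,7,9} → only 8 remains.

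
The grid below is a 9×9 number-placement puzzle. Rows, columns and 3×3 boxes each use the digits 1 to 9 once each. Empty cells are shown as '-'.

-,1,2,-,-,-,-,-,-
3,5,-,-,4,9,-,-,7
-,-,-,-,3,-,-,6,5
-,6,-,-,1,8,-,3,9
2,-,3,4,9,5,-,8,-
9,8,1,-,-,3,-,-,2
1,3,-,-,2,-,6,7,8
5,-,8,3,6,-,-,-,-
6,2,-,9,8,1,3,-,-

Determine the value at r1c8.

r2c3 = 6 (sole candidate).
r5c2 = 7 (sole candidate).
r5c7 = 1 (sole candidate).
r5c9 = 6 (sole candidate).
r6c5 = 7 (sole candidate).
r7c4 = 5 (sole candidate).
r7c6 = 4 (sole candidate).
r8c6 = 7 (sole candidate).
r9c9 = 4 (sole candidate).
r1c5 = 5 (sole candidate).
r1c6 = 6 (sole candidate).
r1c9 = 3 (sole candidate).
r3c6 = 2 (sole candidate).
r4c1 = 4 (sole candidate).
r4c3 = 5 (sole candidate).
r4c4 = 2 (sole candidate).
r4c7 = 7 (sole candidate).
r6c4 = 6 (sole candidate).
r7c3 = 9 (sole candidate).
r8c2 = 4 (sole candidate).
r8c9 = 1 (sole candidate).
r9c3 = 7 (sole candidate).
r9c8 = 5 (sole candidate).
r3c2 = 9 (sole candidate).
r3c3 = 4 (sole candidate).
r3c7 = 8 (sole candidate).
r6c8 = 4 (sole candidate).
r1c8 = 9: row 1 has {1,2,3,5,6}; col 8 has {3,4,5,6,7,8}; box has {3,5,6,7,8} → only 9 remains.

9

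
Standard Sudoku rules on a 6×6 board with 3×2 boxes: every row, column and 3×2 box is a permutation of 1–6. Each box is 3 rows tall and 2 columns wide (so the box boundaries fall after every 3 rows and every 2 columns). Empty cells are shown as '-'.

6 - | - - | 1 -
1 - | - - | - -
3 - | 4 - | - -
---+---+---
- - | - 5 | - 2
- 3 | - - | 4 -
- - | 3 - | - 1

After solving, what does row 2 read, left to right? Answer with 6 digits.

row 4, column 1 = 4: row 4 has {2,5}; col 1 has {1,3,6}; box has {3} → only 4 remains.
row 3, column 4 = 1: in row 3, 1 can only go here (every other open cell in that row sees a 1).
row 4, column 5 = 3: in row 4, 3 can only go here (every other open cell in that row sees a 3).
row 5, column 3 = 1: in row 5, 1 can only go here (every other open cell in that row sees a 1).
row 4, column 3 = 6: row 4 has {2,3,4,5}; col 3 has {1,3,4}; box has {1,3,5} → only 6 remains.
row 5, column 4 = 2: row 5 has {1,3,4}; col 4 has {1,5}; box has {1,3,5,6} → only 2 remains.
row 6, column 4 = 4: row 6 has {1,3}; col 4 has {1,2,5}; box has {1,2,3,5,6} → only 4 remains.
row 1, column 4 = 3: row 1 has {1,6}; col 4 has {1,2,4,5}; box has {1,4} → only 3 remains.
row 2, column 4 = 6: row 2 has {1}; col 4 has {1,2,3,4,5}; box has {1,3,4} → only 6 remains.
row 4, column 2 = 1: row 4 has {2,3,4,5,6}; col 2 has {3}; box has {3,4} → only 1 remains.
row 5, column 1 = 5: row 5 has {1,2,3,4}; col 1 has {1,3,4,6}; box has {1,3,4} → only 5 remains.
row 5, column 6 = 6: row 5 has {1,2,3,4,5}; col 6 has {1,2}; box has {1,2,3,4} → only 6 remains.
row 6, column 1 = 2: row 6 has {1,3,4}; col 1 has {1,3,4,5,6}; box has {1,3,4,5} → only 2 remains.
row 6, column 2 = 6: row 6 has {1,2,3,4}; col 2 has {1,3}; box has {1,2,3,4,5} → only 6 remains.
row 6, column 5 = 5: row 6 has {1,2,3,4,6}; col 5 has {1,3,4}; box has {1,2,3,4,6} → only 5 remains.
row 2, column 5 = 2: row 2 has {1,6}; col 5 has {1,3,4,5}; box has {1} → only 2 remains.
row 3, column 5 = 6: row 3 has {1,3,4}; col 5 has {1,2,3,4,5}; box has {1,2} → only 6 remains.
row 3, column 6 = 5: row 3 has {1,3,4,6}; col 6 has {1,2,6}; box has {1,2,6} → only 5 remains.
row 1, column 6 = 4: row 1 has {1,3,6}; col 6 has {1,2,5,6}; box has {1,2,5,6} → only 4 remains.
row 2, column 3 = 5: row 2 has {1,2,6}; col 3 has {1,3,4,6}; box has {1,3,4,6} → only 5 remains.
row 2, column 6 = 3: row 2 has {1,2,5,6}; col 6 has {1,2,4,5,6}; box has {1,2,4,5,6} → only 3 remains.
row 3, column 2 = 2: row 3 has {1,3,4,5,6}; col 2 has {1,3,6}; box has {1,3,6} → only 2 remains.
row 1, column 2 = 5: row 1 has {1,3,4,6}; col 2 has {1,2,3,6}; box has {1,2,3,6} → only 5 remains.
row 1, column 3 = 2: row 1 has {1,3,4,5,6}; col 3 has {1,3,4,5,6}; box has {1,3,4,5,6} → only 2 remains.
row 2, column 2 = 4: row 2 has {1,2,3,5,6}; col 2 has {1,2,3,5,6}; box has {1,2,3,5,6} → only 4 remains.

145623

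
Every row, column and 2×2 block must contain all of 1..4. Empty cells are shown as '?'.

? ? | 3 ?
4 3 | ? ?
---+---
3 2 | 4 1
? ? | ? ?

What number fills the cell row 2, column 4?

row 1, column 2 = 1: row 1 has {3}; col 2 has {2,3}; box has {3,4} → only 1 remains.
row 2, column 4 = 2: row 2 has {3,4}; col 4 has {1}; box has {3} → only 2 remains.

2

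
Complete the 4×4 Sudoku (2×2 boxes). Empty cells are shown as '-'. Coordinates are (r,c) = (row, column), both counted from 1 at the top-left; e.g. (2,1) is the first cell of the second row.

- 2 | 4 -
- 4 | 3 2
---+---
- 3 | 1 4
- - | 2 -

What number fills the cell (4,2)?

(1,4) = 1 (sole candidate).
(2,1) = 1 (sole candidate).
(3,1) = 2 (sole candidate).
(4,1) = 4 (sole candidate).
(4,2) = 1: row 4 has {2,4}; col 2 has {2,3,4}; box has {2,3,4} → only 1 remains.

1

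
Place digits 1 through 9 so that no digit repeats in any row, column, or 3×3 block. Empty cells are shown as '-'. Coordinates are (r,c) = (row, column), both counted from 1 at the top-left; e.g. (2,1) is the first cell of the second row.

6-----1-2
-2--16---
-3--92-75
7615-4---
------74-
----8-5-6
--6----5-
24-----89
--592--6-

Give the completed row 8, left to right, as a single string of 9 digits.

(4,5) = 3: row 4 has {1,4,5,6,7}; col 5 has {1,2,8,9}; box has {4,5,8} → only 3 remains.
(4,9) = 8: row 4 has {1,3,4,5,6,7}; col 9 has {2,5,6,9}; box has {4,5,6,7} → only 8 remains.
(5,5) = 6: row 5 has {4,7}; col 5 has {1,2,3,8,9}; box has {3,4,5,8} → only 6 remains.
(6,2) = 9: row 6 has {5,6,8}; col 2 has {2,3,4,6}; box has {1,6,7} → only 9 remains.
(8,7) = 3: row 8 has {2,4,8,9}; col 7 has {1,5,7}; box has {5,6,8,9} → only 3 remains.
(9,7) = 4: row 9 has {2,5,6,9}; col 7 has {1,3,5,7}; box has {3,5,6,8,9} → only 4 remains.
(7,7) = 2: row 7 has {5,6}; col 7 has {1,3,4,5,7}; box has {3,4,5,6,8,9} → only 2 remains.
(8,3) = 7: row 8 has {2,3,4,8,9}; col 3 has {1,5,6}; box has {2,4,5,6} → only 7 remains.
(8,5) = 5: row 8 has {2,3,4,7,8,9}; col 5 has {1,2,3,6,8,9}; box has {2,9} → only 5 remains.
(8,6) = 1: row 8 has {2,3,4,5,7,8,9}; col 6 has {2,4,6}; box has {2,5,9} → only 1 remains.
(4,7) = 9: row 4 has {1,3,4,5,6,7,8}; col 7 has {1,2,3,4,5,7}; box has {4,5,6,7,8} → only 9 remains.
(4,8) = 2: row 4 has {1,3,4,5,6,7,8,9}; col 8 has {4,5,6,7,8}; box has {4,5,6,7,8,9} → only 2 remains.
(5,6) = 9: row 5 has {4,6,7}; col 6 has {1,2,4,6}; box has {3,4,5,6,8} → only 9 remains.
(6,6) = 7: row 6 has {5,6,8,9}; col 6 has {1,2,4,6,9}; box has {3,4,5,6,8,9} → only 7 remains.
(8,4) = 6: row 8 has {1,2,3,4,5,7,8,9}; col 4 has {5,9}; box has {1,2,5,9} → only 6 remains.

247651389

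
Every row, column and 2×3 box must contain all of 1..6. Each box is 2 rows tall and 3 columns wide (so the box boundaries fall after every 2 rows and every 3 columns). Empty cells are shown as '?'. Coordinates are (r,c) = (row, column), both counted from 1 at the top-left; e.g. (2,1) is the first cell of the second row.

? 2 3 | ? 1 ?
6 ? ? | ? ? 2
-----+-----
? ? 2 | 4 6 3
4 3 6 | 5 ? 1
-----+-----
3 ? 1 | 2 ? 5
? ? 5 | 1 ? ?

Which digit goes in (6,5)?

3

(1,1) = 5 (sole candidate).
(1,4) = 6 (sole candidate).
(1,6) = 4 (sole candidate).
(2,3) = 4 (sole candidate).
(2,4) = 3 (sole candidate).
(2,5) = 5 (sole candidate).
(3,1) = 1 (sole candidate).
(3,2) = 5 (sole candidate).
(4,5) = 2 (sole candidate).
(5,5) = 4 (sole candidate).
(6,1) = 2 (sole candidate).
(6,5) = 3: row 6 has {1,2,5}; col 5 has {1,2,4,5,6}; box has {1,2,4,5} → only 3 remains.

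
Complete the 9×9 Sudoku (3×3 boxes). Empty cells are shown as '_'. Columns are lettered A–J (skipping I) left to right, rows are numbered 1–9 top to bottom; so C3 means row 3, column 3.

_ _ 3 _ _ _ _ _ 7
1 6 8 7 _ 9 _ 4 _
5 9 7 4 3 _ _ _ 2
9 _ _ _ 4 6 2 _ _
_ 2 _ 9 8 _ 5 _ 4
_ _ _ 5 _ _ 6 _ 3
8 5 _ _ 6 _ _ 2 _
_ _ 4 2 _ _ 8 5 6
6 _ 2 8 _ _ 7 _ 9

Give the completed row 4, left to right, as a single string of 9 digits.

935146278

B1 = 4 (sole candidate).
G2 = 3 (sole candidate).
J2 = 5 (sole candidate).
G3 = 1 (sole candidate).
C6 = 1 (sole candidate).
C7 = 9 (sole candidate).
G7 = 4 (sole candidate).
J7 = 1 (sole candidate).
H9 = 3 (sole candidate).
A1 = 2 (sole candidate).
G1 = 9 (sole candidate).
E2 = 2 (sole candidate).
F3 = 8 (sole candidate).
H3 = 6 (sole candidate).
C4 = 5: row 4 has {2,4,6,9}; col 3 has {1,2,3,4,7,8,9}; box has {1,2,9} → only 5 remains.
J4 = 8: row 4 has {2,4,5,6,9}; col 9 has {1,2,3,4,5,6,7,9}; box has {2,3,4,5,6} → only 8 remains.
C5 = 6 (sole candidate).
E6 = 7 (sole candidate).
F6 = 2 (sole candidate).
H6 = 9 (sole candidate).
D7 = 3 (sole candidate).
F7 = 7 (sole candidate).
F8 = 1 (sole candidate).
B9 = 1 (sole candidate).
E9 = 5 (sole candidate).
F9 = 4 (sole candidate).
E1 = 1 (sole candidate).
F1 = 5 (sole candidate).
H1 = 8 (sole candidate).
D4 = 1: row 4 has {2,4,5,6,8,9}; col 4 has {2,3,4,5,7,8,9}; box has {2,4,5,6,7,8,9} → only 1 remains.
H4 = 7: row 4 has {1,2,4,5,6,8,9}; col 8 has {2,3,4,5,6,8,9}; box has {2,3,4,5,6,8,9} → only 7 remains.
F5 = 3 (sole candidate).
H5 = 1 (sole candidate).
A6 = 4 (sole candidate).
B6 = 8 (sole candidate).
E8 = 9 (sole candidate).
D1 = 6 (sole candidate).
B4 = 3: row 4 has {1,2,4,5,6,7,8,9}; col 2 has {1,2,4,5,6,8,9}; box has {1,2,4,5,6,8,9} → only 3 remains.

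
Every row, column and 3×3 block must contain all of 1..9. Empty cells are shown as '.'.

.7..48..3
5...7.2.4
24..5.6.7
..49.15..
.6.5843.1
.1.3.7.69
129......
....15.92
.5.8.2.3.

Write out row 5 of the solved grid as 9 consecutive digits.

962584371

R3C4 = 1 (sole candidate).
R3C8 = 8 (sole candidate).
R4C9 = 8 (sole candidate).
R6C1 = 8 (sole candidate).
R6C5 = 2 (sole candidate).
R6C7 = 4 (sole candidate).
R9C9 = 6 (sole candidate).
R2C4 = 6 (sole candidate).
R2C8 = 1 (sole candidate).
R3C3 = 3 (sole candidate).
R3C6 = 9 (sole candidate).
R4C2 = 3 (sole candidate).
R4C5 = 6 (sole candidate).
R6C3 = 5 (sole candidate).
R7C5 = 3 (sole candidate).
R7C6 = 6 (sole candidate).
R7C9 = 5 (sole candidate).
R8C2 = 8 (sole candidate).
R8C7 = 7 (sole candidate).
R9C3 = 7 (sole candidate).
R9C5 = 9 (sole candidate).
R9C7 = 1 (sole candidate).
R1C4 = 2 (sole candidate).
R1C7 = 9 (sole candidate).
R1C8 = 5 (sole candidate).
R2C2 = 9 (sole candidate).
R2C3 = 8 (sole candidate).
R2C6 = 3 (sole candidate).
R4C1 = 7 (sole candidate).
R4C8 = 2 (sole candidate).
R5C1 = 9: row 5 has {1,3,4,5,6,8}; col 1 has {1,2,5,7,8}; box has {1,3,4,5,6,7,8} → only 9 remains.
R5C3 = 2: row 5 has {1,3,4,5,6,8,9}; col 3 has {3,4,5,7,8,9}; box has {1,3,4,5,6,7,8,9} → only 2 remains.
R5C8 = 7: row 5 has {1,2,3,4,5,6,8,9}; col 8 has {1,2,3,5,6,8,9}; box has {1,2,3,4,5,6,8,9} → only 7 remains.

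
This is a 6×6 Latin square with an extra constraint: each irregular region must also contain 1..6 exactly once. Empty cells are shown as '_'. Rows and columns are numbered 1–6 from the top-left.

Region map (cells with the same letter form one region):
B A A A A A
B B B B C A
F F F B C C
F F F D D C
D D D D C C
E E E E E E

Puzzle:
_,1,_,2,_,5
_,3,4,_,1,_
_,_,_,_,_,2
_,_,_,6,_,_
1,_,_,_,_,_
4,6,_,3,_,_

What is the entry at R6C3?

5

R1C1 = 6: row 1 has {1,2,5}; col 1 has {1,4}; region has {3,4} → only 6 remains.
R1C3 = 3: row 1 has {1,2,5,6}; col 3 has {4}; region has {1,2,5} → only 3 remains.
R1C5 = 4: row 1 has {1,2,3,5,6}; col 5 has {1}; region has {1,2,3,5} → only 4 remains.
R2C4 = 5: row 2 has {1,3,4}; col 4 has {2,3,6}; region has {3,4,6} → only 5 remains.
R2C6 = 6: row 2 has {1,3,4,5}; col 6 has {2,5}; region has {1,2,3,4,5} → only 6 remains.
R3C4 = 1: row 3 has {2}; col 4 has {2,3,5,6}; region has {3,4,5,6} → only 1 remains.
R5C4 = 4: row 5 has {1}; col 4 has {1,2,3,5,6}; region has {1,6} → only 4 remains.
R5C6 = 3: row 5 has {1,4}; col 6 has {2,5,6}; region has {1,2} → only 3 remains.
R6C6 = 1: row 6 has {3,4,6}; col 6 has {2,3,5,6}; region has {3,4,6} → only 1 remains.
R2C1 = 2: row 2 has {1,3,4,5,6}; col 1 has {1,4,6}; region has {1,3,4,5,6} → only 2 remains.
R4C6 = 4: row 4 has {6}; col 6 has {1,2,3,5,6}; region has {1,2,3} → only 4 remains.
R3C1 = 3: in row 3, 3 can only go here (every other open cell in that row sees a 3).
R3C2 = 4: in row 3, 4 can only go here (every other open cell in that row sees a 4).
R4C1 = 5: row 4 has {4,6}; col 1 has {1,2,3,4,6}; region has {3,4} → only 5 remains.
R4C2 = 2: row 4 has {4,5,6}; col 2 has {1,3,4,6}; region has {3,4,5} → only 2 remains.
R4C3 = 1: row 4 has {2,4,5,6}; col 3 has {3,4}; region has {2,3,4,5} → only 1 remains.
R4C5 = 3: row 4 has {1,2,4,5,6}; col 5 has {1,4}; region has {1,4,6} → only 3 remains.
R5C2 = 5: row 5 has {1,3,4}; col 2 has {1,2,3,4,6}; region has {1,3,4,6} → only 5 remains.
R5C3 = 2: row 5 has {1,3,4,5}; col 3 has {1,3,4}; region has {1,3,4,5,6} → only 2 remains.
R5C5 = 6: row 5 has {1,2,3,4,5}; col 5 has {1,3,4}; region has {1,2,3,4} → only 6 remains.
R6C3 = 5: row 6 has {1,3,4,6}; col 3 has {1,2,3,4}; region has {1,3,4,6} → only 5 remains.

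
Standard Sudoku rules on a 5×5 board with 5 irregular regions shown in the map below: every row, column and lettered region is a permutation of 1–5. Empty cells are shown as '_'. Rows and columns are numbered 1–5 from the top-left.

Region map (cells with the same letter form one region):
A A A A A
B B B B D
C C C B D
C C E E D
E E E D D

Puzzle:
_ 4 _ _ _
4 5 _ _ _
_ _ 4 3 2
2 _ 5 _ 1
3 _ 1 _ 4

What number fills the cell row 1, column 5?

5

row 2, column 3 = 2: row 2 has {4,5}; col 3 has {1,4,5}; region has {3,4,5} → only 2 remains.
row 2, column 4 = 1: row 2 has {2,4,5}; col 4 has {3}; region has {2,3,4,5} → only 1 remains.
row 2, column 5 = 3: row 2 has {1,2,4,5}; col 5 has {1,2,4}; region has {1,2,4} → only 3 remains.
row 3, column 2 = 1: row 3 has {2,3,4}; col 2 has {4,5}; region has {2,4} → only 1 remains.
row 4, column 2 = 3: row 4 has {1,2,5}; col 2 has {1,4,5}; region has {1,2,4} → only 3 remains.
row 4, column 4 = 4: row 4 has {1,2,3,5}; col 4 has {1,3}; region has {1,3,5} → only 4 remains.
row 5, column 2 = 2: row 5 has {1,3,4}; col 2 has {1,3,4,5}; region has {1,3,4,5} → only 2 remains.
row 5, column 4 = 5: row 5 has {1,2,3,4}; col 4 has {1,3,4}; region has {1,2,3,4} → only 5 remains.
row 1, column 3 = 3: row 1 has {4}; col 3 has {1,2,4,5}; region has {4} → only 3 remains.
row 1, column 4 = 2: row 1 has {3,4}; col 4 has {1,3,4,5}; region has {3,4} → only 2 remains.
row 1, column 5 = 5: row 1 has {2,3,4}; col 5 has {1,2,3,4}; region has {2,3,4} → only 5 remains.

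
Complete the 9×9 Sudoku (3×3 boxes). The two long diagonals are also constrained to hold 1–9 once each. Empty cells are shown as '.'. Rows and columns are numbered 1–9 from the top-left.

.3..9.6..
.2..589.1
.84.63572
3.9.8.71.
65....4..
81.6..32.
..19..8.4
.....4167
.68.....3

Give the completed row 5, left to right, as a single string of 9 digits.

652371489

row 1, column 9 = 8: row 1 has {3,6,9}; col 9 has {1,2,3,4,7}; box has {1,2,5,6,7,9}; anti-diagonal has {1,5,6} → only 8 remains.
row 2, column 1 = 7: row 2 has {1,2,5,8,9}; col 1 has {3,6,8}; box has {2,3,4,8} → only 7 remains.
row 2, column 3 = 6: row 2 has {1,2,5,7,8,9}; col 3 has {1,4,8,9}; box has {2,3,4,7,8} → only 6 remains.
row 2, column 4 = 4: row 2 has {1,2,5,6,7,8,9}; col 4 has {6,9}; box has {3,5,6,8,9} → only 4 remains.
row 2, column 8 = 3: row 2 has {1,2,4,5,6,7,8,9}; col 8 has {1,2,6,7}; box has {1,2,5,6,7,8,9}; anti-diagonal has {1,5,6,8} → only 3 remains.
row 3, column 4 = 1: row 3 has {2,3,4,5,6,7,8}; col 4 has {4,6,9}; box has {3,4,5,6,8,9} → only 1 remains.
row 4, column 2 = 4: row 4 has {1,3,7,8,9}; col 2 has {1,2,3,5,6,8}; box has {1,3,5,6,8,9} → only 4 remains.
row 4, column 4 = 5: row 4 has {1,3,4,7,8,9}; col 4 has {1,4,6,9}; box has {6,8}; main diagonal has {2,3,4,6,8} → only 5 remains.
row 4, column 6 = 2: row 4 has {1,3,4,5,7,8,9}; col 6 has {3,4,8}; box has {5,6,8}; anti-diagonal has {1,3,5,6,8} → only 2 remains.
row 4, column 9 = 6: row 4 has {1,2,3,4,5,7,8,9}; col 9 has {1,2,3,4,7,8}; box has {1,2,3,4,7} → only 6 remains.
row 5, column 5 = 7: row 5 has {4,5,6}; col 5 has {5,6,8,9}; box has {2,5,6,8}; main diagonal has {2,3,4,5,6,8}; anti-diagonal has {1,2,3,5,6,8} → only 7 remains.
row 5, column 9 = 9: row 5 has {4,5,6,7}; col 9 has {1,2,3,4,6,7,8}; box has {1,2,3,4,6,7} → only 9 remains.
row 6, column 3 = 7: row 6 has {1,2,3,6,8}; col 3 has {1,4,6,8,9}; box has {1,3,4,5,6,8,9} → only 7 remains.
row 6, column 5 = 4: row 6 has {1,2,3,6,7,8}; col 5 has {5,6,7,8,9}; box has {2,5,6,7,8} → only 4 remains.
row 6, column 6 = 9: row 6 has {1,2,3,4,6,7,8}; col 6 has {2,3,4,8}; box has {2,4,5,6,7,8}; main diagonal has {2,3,4,5,6,7,8} → only 9 remains.
row 6, column 9 = 5: row 6 has {1,2,3,4,6,7,8,9}; col 9 has {1,2,3,4,6,7,8,9}; box has {1,2,3,4,6,7,9} → only 5 remains.
row 7, column 2 = 7: row 7 has {1,4,8,9}; col 2 has {1,2,3,4,5,6,8}; box has {1,6,8} → only 7 remains.
row 7, column 8 = 5: row 7 has {1,4,7,8,9}; col 8 has {1,2,3,6,7}; box has {1,3,4,6,7,8} → only 5 remains.
row 8, column 2 = 9: row 8 has {1,4,6,7}; col 2 has {1,2,3,4,5,6,7,8}; box has {1,6,7,8}; anti-diagonal has {1,2,3,5,6,7,8} → only 9 remains.
row 9, column 1 = 4: row 9 has {3,6,8}; col 1 has {3,6,7,8}; box has {1,6,7,8,9}; anti-diagonal has {1,2,3,5,6,7,8,9} → only 4 remains.
row 9, column 7 = 2: row 9 has {3,4,6,8}; col 7 has {1,3,4,5,6,7,8,9}; box has {1,3,4,5,6,7,8} → only 2 remains.
row 9, column 8 = 9: row 9 has {2,3,4,6,8}; col 8 has {1,2,3,5,6,7}; box has {1,2,3,4,5,6,7,8} → only 9 remains.
row 1, column 1 = 1: row 1 has {3,6,8,9}; col 1 has {3,4,6,7,8}; box has {2,3,4,6,7,8}; main diagonal has {2,3,4,5,6,7,8,9} → only 1 remains.
row 1, column 3 = 5: row 1 has {1,3,6,8,9}; col 3 has {1,4,6,7,8,9}; box has {1,2,3,4,6,7,8} → only 5 remains.
row 1, column 6 = 7: row 1 has {1,3,5,6,8,9}; col 6 has {2,3,4,8,9}; box has {1,3,4,5,6,8,9} → only 7 remains.
row 1, column 8 = 4: row 1 has {1,3,5,6,7,8,9}; col 8 has {1,2,3,5,6,7,9}; box has {1,2,3,5,6,7,8,9} → only 4 remains.
row 3, column 1 = 9: row 3 has {1,2,3,4,5,6,7,8}; col 1 has {1,3,4,6,7,8}; box has {1,2,3,4,5,6,7,8} → only 9 remains.
row 5, column 3 = 2: row 5 has {4,5,6,7,9}; col 3 has {1,4,5,6,7,8,9}; box has {1,3,4,5,6,7,8,9} → only 2 remains.
row 5, column 4 = 3: row 5 has {2,4,5,6,7,9}; col 4 has {1,4,5,6,9}; box has {2,4,5,6,7,8,9} → only 3 remains.
row 5, column 6 = 1: row 5 has {2,3,4,5,6,7,9}; col 6 has {2,3,4,7,8,9}; box has {2,3,4,5,6,7,8,9} → only 1 remains.
row 5, column 8 = 8: row 5 has {1,2,3,4,5,6,7,9}; col 8 has {1,2,3,4,5,6,7,9}; box has {1,2,3,4,5,6,7,9} → only 8 remains.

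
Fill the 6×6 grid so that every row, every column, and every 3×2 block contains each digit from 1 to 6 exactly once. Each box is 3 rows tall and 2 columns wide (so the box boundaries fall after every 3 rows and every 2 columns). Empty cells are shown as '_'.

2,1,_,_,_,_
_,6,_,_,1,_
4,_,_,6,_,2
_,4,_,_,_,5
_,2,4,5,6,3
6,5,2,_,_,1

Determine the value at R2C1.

5

R2C6 = 4 (sole candidate).
R3C2 = 3 (sole candidate).
R3C5 = 5 (sole candidate).
R4C5 = 2 (sole candidate).
R5C1 = 1 (sole candidate).
R6C4 = 3 (sole candidate).
R6C5 = 4 (sole candidate).
R1C4 = 4 (sole candidate).
R1C5 = 3 (sole candidate).
R1C6 = 6 (sole candidate).
R2C1 = 5: row 2 has {1,4,6}; col 1 has {1,2,4,6}; box has {1,2,3,4,6} → only 5 remains.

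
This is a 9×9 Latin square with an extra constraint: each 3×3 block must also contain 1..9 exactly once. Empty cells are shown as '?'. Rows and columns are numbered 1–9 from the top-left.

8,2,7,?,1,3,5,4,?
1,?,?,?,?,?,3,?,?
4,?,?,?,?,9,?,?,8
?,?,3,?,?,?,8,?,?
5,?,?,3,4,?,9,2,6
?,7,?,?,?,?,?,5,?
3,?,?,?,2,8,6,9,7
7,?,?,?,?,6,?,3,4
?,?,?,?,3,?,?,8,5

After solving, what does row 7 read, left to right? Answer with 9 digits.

R1C4 = 6 (sole candidate).
R1C9 = 9 (sole candidate).
R2C9 = 2 (sole candidate).
R4C9 = 1 (sole candidate).
R6C7 = 4 (sole candidate).
R6C9 = 3 (sole candidate).
R4C8 = 7 (sole candidate).
R2C8 = 6 (sole candidate).
R3C8 = 1 (sole candidate).
R3C7 = 7 (sole candidate).
R3C5 = 5 (sole candidate).
R8C5 = 9 (sole candidate).
R3C3 = 6 (sole candidate).
R3C4 = 2 (sole candidate).
R4C5 = 6 (sole candidate).
R6C5 = 8 (sole candidate).
R2C5 = 7 (sole candidate).
R2C6 = 4 (sole candidate).
R3C2 = 3 (sole candidate).
R2C4 = 8 (sole candidate).
R4C2 = 4 (hidden single in row 4).
R5C6 = 7 (hidden single in row 5).
R9C6 = 1 (sole candidate).
R9C7 = 2 (sole candidate).
R6C6 = 2 (sole candidate).
R8C4 = 5 (sole candidate).
R8C7 = 1 (sole candidate).
R4C4 = 9 (sole candidate).
R4C6 = 5 (sole candidate).
R6C4 = 1 (sole candidate).
R7C4 = 4: row 7 has {2,3,6,7,8,9}; col 4 has {1,2,3,5,6,8,9}; box has {1,2,3,5,6,8,9} → only 4 remains.
R8C2 = 8 (sole candidate).
R8C3 = 2 (sole candidate).
R9C4 = 7 (sole candidate).
R4C1 = 2 (sole candidate).
R5C2 = 1 (sole candidate).
R5C3 = 8 (sole candidate).
R6C3 = 9 (sole candidate).
R7C2 = 5: row 7 has {2,3,4,6,7,8,9}; col 2 has {1,2,3,4,7,8}; box has {2,3,7,8} → only 5 remains.
R7C3 = 1: row 7 has {2,3,4,5,6,7,8,9}; col 3 has {2,3,6,7,8,9}; box has {2,3,5,7,8} → only 1 remains.

351428697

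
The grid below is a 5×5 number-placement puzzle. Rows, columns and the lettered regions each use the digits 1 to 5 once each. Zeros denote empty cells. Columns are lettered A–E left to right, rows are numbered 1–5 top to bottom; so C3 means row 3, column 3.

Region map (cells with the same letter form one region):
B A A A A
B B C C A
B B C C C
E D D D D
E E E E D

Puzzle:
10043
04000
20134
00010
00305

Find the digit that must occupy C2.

2

B3 = 5: row 3 has {1,2,3,4}; col 2 has {4}; region has {1,2,4} → only 5 remains.
E4 = 2: row 4 has {1}; col 5 has {3,4,5}; region has {1,5} → only 2 remains.
A5 = 4: row 5 has {3,5}; col 1 has {1,2}; region has {3} → only 4 remains.
D5 = 2: row 5 has {3,4,5}; col 4 has {1,3,4}; region has {3,4} → only 2 remains.
B1 = 2: row 1 has {1,3,4}; col 2 has {4,5}; region has {3,4} → only 2 remains.
C1 = 5: row 1 has {1,2,3,4}; col 3 has {1,3}; region has {2,3,4} → only 5 remains.
A2 = 3: row 2 has {4}; col 1 has {1,2,4}; region has {1,2,4,5} → only 3 remains.
C2 = 2: row 2 has {3,4}; col 3 has {1,3,5}; region has {1,3,4} → only 2 remains.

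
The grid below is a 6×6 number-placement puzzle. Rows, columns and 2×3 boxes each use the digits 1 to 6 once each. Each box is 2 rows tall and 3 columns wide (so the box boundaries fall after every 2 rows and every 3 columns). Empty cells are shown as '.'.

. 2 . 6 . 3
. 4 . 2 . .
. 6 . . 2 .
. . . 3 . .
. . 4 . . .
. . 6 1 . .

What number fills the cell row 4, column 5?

5

row 5, column 4 = 5: row 5 has {4}; col 4 has {1,2,3,6}; box has {1} → only 5 remains.
row 3, column 4 = 4: row 3 has {2,6}; col 4 has {1,2,3,5,6}; box has {2,3} → only 4 remains.
row 1, column 5 = 4: in row 1, 4 can only go here (every other open cell in that row sees a 4).
row 6, column 5 = 3: row 6 has {1,6}; col 5 has {2,4}; box has {1,5} → only 3 remains.
row 5, column 5 = 6: row 5 has {4,5}; col 5 has {2,3,4}; box has {1,3,5} → only 6 remains.
row 5, column 6 = 2: row 5 has {4,5,6}; col 6 has {3}; box has {1,3,5,6} → only 2 remains.
row 6, column 2 = 5: row 6 has {1,3,6}; col 2 has {2,4,6}; box has {4,6} → only 5 remains.
row 6, column 6 = 4: row 6 has {1,3,5,6}; col 6 has {2,3}; box has {1,2,3,5,6} → only 4 remains.
row 4, column 2 = 1: row 4 has {3}; col 2 has {2,4,5,6}; box has {6} → only 1 remains.
row 4, column 5 = 5: row 4 has {1,3}; col 5 has {2,3,4,6}; box has {2,3,4} → only 5 remains.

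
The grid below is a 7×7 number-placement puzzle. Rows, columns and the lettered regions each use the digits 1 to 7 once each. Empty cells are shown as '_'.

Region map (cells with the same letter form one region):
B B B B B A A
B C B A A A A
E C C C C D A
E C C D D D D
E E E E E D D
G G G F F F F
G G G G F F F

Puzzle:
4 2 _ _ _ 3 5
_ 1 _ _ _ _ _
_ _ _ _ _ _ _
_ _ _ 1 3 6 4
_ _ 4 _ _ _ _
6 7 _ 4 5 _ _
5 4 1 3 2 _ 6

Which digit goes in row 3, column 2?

6

row 4, column 2 = 5: row 4 has {1,3,4,6}; col 2 has {1,2,4,7}; region has {1} → only 5 remains.
row 6, column 3 = 2: row 6 has {4,5,6,7}; col 3 has {1,4}; region has {1,3,4,5,6,7} → only 2 remains.
row 6, column 6 = 1: row 6 has {2,4,5,6,7}; col 6 has {3,6}; region has {2,4,5,6} → only 1 remains.
row 6, column 7 = 3: row 6 has {1,2,4,5,6,7}; col 7 has {4,5,6}; region has {1,2,4,5,6} → only 3 remains.
row 7, column 6 = 7: row 7 has {1,2,3,4,5,6}; col 6 has {1,3,6}; region has {1,2,3,4,5,6} → only 7 remains.
row 4, column 3 = 7: row 4 has {1,3,4,5,6}; col 3 has {1,2,4}; region has {1,5} → only 7 remains.
row 1, column 3 = 6: row 1 has {2,3,4,5}; col 3 has {1,2,4,7}; region has {2,4} → only 6 remains.
row 1, column 4 = 7: row 1 has {2,3,4,5,6}; col 4 has {1,3,4}; region has {2,4,6} → only 7 remains.
row 1, column 5 = 1: row 1 has {2,3,4,5,6,7}; col 5 has {2,3,5}; region has {2,4,6,7} → only 1 remains.
row 2, column 1 = 3: row 2 has {1}; col 1 has {4,5,6}; region has {1,2,4,6,7} → only 3 remains.
row 2, column 3 = 5: row 2 has {1,3}; col 3 has {1,2,4,6,7}; region has {1,2,3,4,6,7} → only 5 remains.
row 3, column 3 = 3: row 3 has {}; col 3 has {1,2,4,5,6,7}; region has {1,5,7} → only 3 remains.
row 4, column 1 = 2: row 4 has {1,3,4,5,6,7}; col 1 has {3,4,5,6}; region has {4} → only 2 remains.
row 3, column 2 = 6: row 3 has {3}; col 2 has {1,2,4,5,7}; region has {1,3,5,7} → only 6 remains.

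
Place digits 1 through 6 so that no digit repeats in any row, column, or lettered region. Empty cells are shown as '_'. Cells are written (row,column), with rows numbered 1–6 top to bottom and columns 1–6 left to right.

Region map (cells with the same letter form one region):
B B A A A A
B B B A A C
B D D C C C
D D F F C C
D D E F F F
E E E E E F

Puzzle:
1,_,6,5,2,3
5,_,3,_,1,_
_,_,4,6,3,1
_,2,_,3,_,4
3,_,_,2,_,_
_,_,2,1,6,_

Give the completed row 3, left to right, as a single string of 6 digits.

(1,2) = 4 (sole candidate).
(2,2) = 6 (sole candidate).
(2,4) = 4 (sole candidate).
(2,6) = 2 (sole candidate).
(3,1) = 2: row 3 has {1,3,4,6}; col 1 has {1,3,5}; region has {1,3,4,5,6} → only 2 remains.
(3,2) = 5: row 3 has {1,2,3,4,6}; col 2 has {2,4,6}; region has {2,3,4} → only 5 remains.

254631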